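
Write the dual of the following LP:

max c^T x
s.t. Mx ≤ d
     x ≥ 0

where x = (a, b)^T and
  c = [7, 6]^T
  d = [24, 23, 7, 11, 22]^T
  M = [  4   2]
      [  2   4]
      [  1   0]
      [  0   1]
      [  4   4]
Minimize: z = 24y1 + 23y2 + 7y3 + 11y4 + 22y5

Subject to:
  C1: -4y1 - 2y2 - y3 - 4y5 ≤ -7
  C2: -2y1 - 4y2 - y4 - 4y5 ≤ -6
  y1, y2, y3, y4, y5 ≥ 0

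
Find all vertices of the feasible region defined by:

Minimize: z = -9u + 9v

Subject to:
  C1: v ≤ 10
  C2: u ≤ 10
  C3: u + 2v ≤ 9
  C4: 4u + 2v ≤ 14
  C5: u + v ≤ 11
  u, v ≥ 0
Each vertex is the intersection of two constraint boundaries that also satisfies all remaining constraints:
  u = 0 and v = 0 → (0, 0)
  4u + 2v = 14 and v = 0 → (3.5, 0)
  u + 2v = 9 and 4u + 2v = 14 → (1.667, 3.667)
  u + 2v = 9 and u = 0 → (0, 4.5)

Vertices: (0, 0), (3.5, 0), (1.667, 3.667), (0, 4.5)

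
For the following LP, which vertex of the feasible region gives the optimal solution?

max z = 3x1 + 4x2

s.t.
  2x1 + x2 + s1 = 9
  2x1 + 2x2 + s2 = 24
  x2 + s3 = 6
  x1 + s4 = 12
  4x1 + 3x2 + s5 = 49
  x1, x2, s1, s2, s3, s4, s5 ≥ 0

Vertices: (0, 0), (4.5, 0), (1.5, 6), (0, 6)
(1.5, 6) with z = 28.5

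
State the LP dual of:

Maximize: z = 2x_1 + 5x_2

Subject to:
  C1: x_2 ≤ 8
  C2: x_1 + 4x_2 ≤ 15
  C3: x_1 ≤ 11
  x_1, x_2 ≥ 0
Minimize: z = 8y1 + 15y2 + 11y3

Subject to:
  C1: -y2 - y3 ≤ -2
  C2: -y1 - 4y2 ≤ -5
  y1, y2, y3 ≥ 0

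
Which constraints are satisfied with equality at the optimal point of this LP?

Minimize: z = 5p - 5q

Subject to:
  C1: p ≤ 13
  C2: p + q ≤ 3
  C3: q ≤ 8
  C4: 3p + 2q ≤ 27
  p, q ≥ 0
Optimal: p = 0, q = 3
Slack at optimum:
  C1: slack = 13
  C2: slack = 0 (binding)
  C3: slack = 5
  C4: slack = 21
  p ≥ 0: p = 0 (binding)
  q ≥ 0: q = 3
Binding constraints: C2, p ≥ 0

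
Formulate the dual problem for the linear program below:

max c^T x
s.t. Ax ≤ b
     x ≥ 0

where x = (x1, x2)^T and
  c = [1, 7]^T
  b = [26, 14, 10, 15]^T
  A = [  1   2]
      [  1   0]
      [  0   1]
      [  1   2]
Minimize: z = 26y1 + 14y2 + 10y3 + 15y4

Subject to:
  C1: -y1 - y2 - y4 ≤ -1
  C2: -2y1 - y3 - 2y4 ≤ -7
  y1, y2, y3, y4 ≥ 0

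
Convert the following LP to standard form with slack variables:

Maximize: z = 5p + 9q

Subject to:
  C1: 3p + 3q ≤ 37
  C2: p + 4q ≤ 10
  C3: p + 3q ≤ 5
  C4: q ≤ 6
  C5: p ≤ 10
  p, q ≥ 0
max z = 5p + 9q

s.t.
  3p + 3q + s1 = 37
  p + 4q + s2 = 10
  p + 3q + s3 = 5
  q + s4 = 6
  p + s5 = 10
  p, q, s1, s2, s3, s4, s5 ≥ 0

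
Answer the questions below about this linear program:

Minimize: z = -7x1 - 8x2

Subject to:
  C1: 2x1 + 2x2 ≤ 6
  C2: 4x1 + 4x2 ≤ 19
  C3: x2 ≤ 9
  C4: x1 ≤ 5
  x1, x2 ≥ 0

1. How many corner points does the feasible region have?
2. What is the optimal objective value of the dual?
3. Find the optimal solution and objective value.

1. 3
2. -24 (by strong duality, equal to the primal optimum)
3. x1 = 0, x2 = 3, z = -24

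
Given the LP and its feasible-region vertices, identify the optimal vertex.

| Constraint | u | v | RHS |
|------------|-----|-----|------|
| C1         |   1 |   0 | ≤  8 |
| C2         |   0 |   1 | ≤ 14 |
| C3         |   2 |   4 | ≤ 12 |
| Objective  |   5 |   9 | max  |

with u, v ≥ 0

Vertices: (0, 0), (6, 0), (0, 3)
Evaluating z = 5u + 9v at each vertex:
  (0, 0): z = 0
  (6, 0): z = 30
  (0, 3): z = 27

The largest value is z = 30, attained at (6, 0).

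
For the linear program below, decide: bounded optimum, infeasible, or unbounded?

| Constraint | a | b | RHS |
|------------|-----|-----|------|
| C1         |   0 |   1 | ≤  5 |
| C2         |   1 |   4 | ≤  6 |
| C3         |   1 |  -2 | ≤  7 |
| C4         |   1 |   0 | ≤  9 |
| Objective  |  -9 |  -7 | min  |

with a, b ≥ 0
The point (6, 0) satisfies every constraint, so the LP is feasible; the constraints give a ≤ 9 and b ≤ 5, which with a, b ≥ 0 keep the feasible region inside a bounded box. A feasible, bounded LP attains a finite optimum at a vertex.

Evaluating z = -9a - 7b at each vertex:
  (0, 0): z = 0
  (6, 0): z = -54
  (0, 1.5): z = -10.5

Feasible with finite optimum z* = -54 at (6, 0).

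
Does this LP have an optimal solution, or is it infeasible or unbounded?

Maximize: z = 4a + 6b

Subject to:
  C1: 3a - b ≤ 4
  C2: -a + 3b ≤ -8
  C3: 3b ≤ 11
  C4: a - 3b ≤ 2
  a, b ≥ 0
C4 requires a - 3b ≤ 2, while C2 (-a + 3b ≤ -8) is equivalent to a - 3b ≥ 8. Together they would need 8 ≤ a - 3b ≤ 2, which is impossible since 8 > 2. No point satisfies all constraints.

Infeasible — the constraint set is empty.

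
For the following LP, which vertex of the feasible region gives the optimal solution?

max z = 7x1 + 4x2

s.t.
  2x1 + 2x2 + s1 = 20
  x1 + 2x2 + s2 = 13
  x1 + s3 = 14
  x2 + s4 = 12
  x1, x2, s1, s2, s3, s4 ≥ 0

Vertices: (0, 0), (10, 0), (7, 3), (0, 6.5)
(10, 0) with z = 70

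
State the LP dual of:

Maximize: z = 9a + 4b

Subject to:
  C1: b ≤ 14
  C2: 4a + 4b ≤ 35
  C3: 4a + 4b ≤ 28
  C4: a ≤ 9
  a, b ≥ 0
Minimize: z = 14y1 + 35y2 + 28y3 + 9y4

Subject to:
  C1: -4y2 - 4y3 - y4 ≤ -9
  C2: -y1 - 4y2 - 4y3 ≤ -4
  y1, y2, y3, y4 ≥ 0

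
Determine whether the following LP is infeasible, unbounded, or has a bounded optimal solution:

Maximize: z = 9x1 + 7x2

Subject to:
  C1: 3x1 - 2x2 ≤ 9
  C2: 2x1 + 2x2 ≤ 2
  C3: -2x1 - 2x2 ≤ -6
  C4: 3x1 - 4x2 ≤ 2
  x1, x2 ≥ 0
C2 requires 2x1 + 2x2 ≤ 2, while C3 (-2x1 - 2x2 ≤ -6) is equivalent to 2x1 + 2x2 ≥ 6. Together they would need 6 ≤ 2x1 + 2x2 ≤ 2, which is impossible since 6 > 2. No point satisfies all constraints.

Infeasible: no point satisfies all constraints simultaneously.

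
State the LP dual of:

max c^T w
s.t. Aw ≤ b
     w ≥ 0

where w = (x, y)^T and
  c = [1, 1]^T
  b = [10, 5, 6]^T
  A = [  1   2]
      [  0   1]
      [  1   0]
Minimize: z = 10y1 + 5y2 + 6y3

Subject to:
  C1: -y1 - y3 ≤ -1
  C2: -2y1 - y2 ≤ -1
  y1, y2, y3 ≥ 0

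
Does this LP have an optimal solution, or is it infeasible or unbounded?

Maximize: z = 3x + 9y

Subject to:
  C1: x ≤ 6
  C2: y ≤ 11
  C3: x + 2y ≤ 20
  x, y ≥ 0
The point (0, 10) satisfies every constraint, so the LP is feasible; the constraints give x ≤ 6 and y ≤ 11, which with x, y ≥ 0 keep the feasible region inside a bounded box. A feasible, bounded LP attains a finite optimum at a vertex.

Evaluating z = 3x + 9y at each vertex:
  (0, 0): z = 0
  (6, 0): z = 18
  (6, 7): z = 81
  (0, 10): z = 90

The LP has an optimal solution: (0, 10) with z = 90.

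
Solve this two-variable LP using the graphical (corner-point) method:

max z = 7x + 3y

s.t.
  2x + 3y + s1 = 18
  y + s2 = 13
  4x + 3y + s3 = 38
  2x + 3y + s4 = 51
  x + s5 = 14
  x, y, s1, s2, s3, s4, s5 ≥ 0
x = 9, y = 0, z = 63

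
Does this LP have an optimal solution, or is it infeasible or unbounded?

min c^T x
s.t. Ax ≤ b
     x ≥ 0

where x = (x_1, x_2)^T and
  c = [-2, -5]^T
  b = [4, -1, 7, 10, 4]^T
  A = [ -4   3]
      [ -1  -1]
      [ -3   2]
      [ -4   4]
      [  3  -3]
Feasible point: (0, 1) satisfies every constraint, so the LP is feasible.
Direction d = (1, 1): for each constraint row a, a·d ≤ 0 —
  (-4)(1) + (3)(1) = -1 ≤ 0
  (-1)(1) + (-1)(1) = -2 ≤ 0
  (-3)(1) + (2)(1) = -1 ≤ 0
  (-4)(1) + (4)(1) = 0 ≤ 0
  (3)(1) + (-3)(1) = 0 ≤ 0
and d ≥ 0, so (0, 1) + t·d stays feasible for every t ≥ 0. Along this ray z = -2x_1 - 5x_2 changes by -7 per unit t, so z → −∞.

Unbounded — the objective can decrease without bound over the feasible region.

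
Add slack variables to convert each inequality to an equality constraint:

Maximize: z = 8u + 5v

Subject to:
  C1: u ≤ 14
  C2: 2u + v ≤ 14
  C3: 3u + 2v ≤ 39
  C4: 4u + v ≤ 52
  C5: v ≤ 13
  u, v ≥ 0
max z = 8u + 5v

s.t.
  u + s1 = 14
  2u + v + s2 = 14
  3u + 2v + s3 = 39
  4u + v + s4 = 52
  v + s5 = 13
  u, v, s1, s2, s3, s4, s5 ≥ 0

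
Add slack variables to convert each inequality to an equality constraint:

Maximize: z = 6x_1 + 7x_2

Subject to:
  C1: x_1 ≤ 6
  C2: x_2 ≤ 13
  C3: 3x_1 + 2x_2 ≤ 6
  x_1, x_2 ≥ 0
max z = 6x_1 + 7x_2

s.t.
  x_1 + s1 = 6
  x_2 + s2 = 13
  3x_1 + 2x_2 + s3 = 6
  x_1, x_2, s1, s2, s3 ≥ 0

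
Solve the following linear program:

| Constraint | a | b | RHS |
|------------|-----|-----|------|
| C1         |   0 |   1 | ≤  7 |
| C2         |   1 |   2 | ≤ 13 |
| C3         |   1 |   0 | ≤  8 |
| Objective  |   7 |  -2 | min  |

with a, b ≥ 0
a = 0, b = 6.5, z = -13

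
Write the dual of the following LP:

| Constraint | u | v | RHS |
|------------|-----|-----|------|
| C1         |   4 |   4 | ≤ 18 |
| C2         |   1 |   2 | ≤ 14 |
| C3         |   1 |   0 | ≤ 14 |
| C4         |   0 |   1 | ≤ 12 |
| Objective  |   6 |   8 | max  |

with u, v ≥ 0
Minimize: z = 18y1 + 14y2 + 14y3 + 12y4

Subject to:
  C1: -4y1 - y2 - y3 ≤ -6
  C2: -4y1 - 2y2 - y4 ≤ -8
  y1, y2, y3, y4 ≥ 0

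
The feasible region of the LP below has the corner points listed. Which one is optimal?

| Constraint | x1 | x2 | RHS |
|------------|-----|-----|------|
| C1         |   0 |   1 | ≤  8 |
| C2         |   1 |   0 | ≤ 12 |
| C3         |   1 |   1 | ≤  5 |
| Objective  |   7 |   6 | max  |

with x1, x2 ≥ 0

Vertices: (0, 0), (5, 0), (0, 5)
Evaluating z = 7x1 + 6x2 at each vertex:
  (0, 0): z = 0
  (5, 0): z = 35
  (0, 5): z = 30

The largest value is z = 35, attained at (5, 0).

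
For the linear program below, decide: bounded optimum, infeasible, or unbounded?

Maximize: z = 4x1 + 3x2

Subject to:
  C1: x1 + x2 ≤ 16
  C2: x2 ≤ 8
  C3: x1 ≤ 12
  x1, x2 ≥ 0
The point (12, 4) satisfies every constraint, so the LP is feasible; the constraints give x1 ≤ 12 and x2 ≤ 8, which with x1, x2 ≥ 0 keep the feasible region inside a bounded box. A feasible, bounded LP attains a finite optimum at a vertex.

Bounded optimum: z* = 60 at (12, 4).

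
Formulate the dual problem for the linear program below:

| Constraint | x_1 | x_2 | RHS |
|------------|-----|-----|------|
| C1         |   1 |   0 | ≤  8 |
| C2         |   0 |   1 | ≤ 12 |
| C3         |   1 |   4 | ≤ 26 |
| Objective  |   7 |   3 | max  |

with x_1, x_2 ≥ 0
Minimize: z = 8y1 + 12y2 + 26y3

Subject to:
  C1: -y1 - y3 ≤ -7
  C2: -y2 - 4y3 ≤ -3
  y1, y2, y3 ≥ 0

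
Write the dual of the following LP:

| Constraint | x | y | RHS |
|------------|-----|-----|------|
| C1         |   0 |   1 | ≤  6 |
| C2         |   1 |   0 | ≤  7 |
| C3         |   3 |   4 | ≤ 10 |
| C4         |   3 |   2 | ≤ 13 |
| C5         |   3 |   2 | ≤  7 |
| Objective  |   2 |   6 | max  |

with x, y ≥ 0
Minimize: z = 6y1 + 7y2 + 10y3 + 13y4 + 7y5

Subject to:
  C1: -y2 - 3y3 - 3y4 - 3y5 ≤ -2
  C2: -y1 - 4y3 - 2y4 - 2y5 ≤ -6
  y1, y2, y3, y4, y5 ≥ 0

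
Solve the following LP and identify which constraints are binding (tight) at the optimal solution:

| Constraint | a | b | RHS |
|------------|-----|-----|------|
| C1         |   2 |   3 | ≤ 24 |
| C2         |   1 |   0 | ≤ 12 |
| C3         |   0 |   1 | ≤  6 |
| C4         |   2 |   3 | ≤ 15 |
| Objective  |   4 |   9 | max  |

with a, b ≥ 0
Optimal: a = 0, b = 5
Slack at optimum:
  C1: slack = 9
  C2: slack = 12
  C3: slack = 1
  C4: slack = 0 (binding)
  a ≥ 0: a = 0 (binding)
  b ≥ 0: b = 5
Binding constraints: C4, a ≥ 0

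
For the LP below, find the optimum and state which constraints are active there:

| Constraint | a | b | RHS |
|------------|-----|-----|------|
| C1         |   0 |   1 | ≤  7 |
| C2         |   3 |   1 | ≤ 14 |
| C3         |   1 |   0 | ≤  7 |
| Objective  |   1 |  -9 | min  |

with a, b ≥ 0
Optimal: a = 0, b = 7
Slack at optimum:
  C1: slack = 0 (binding)
  C2: slack = 7
  C3: slack = 7
  a ≥ 0: a = 0 (binding)
  b ≥ 0: b = 7
Binding constraints: C1, a ≥ 0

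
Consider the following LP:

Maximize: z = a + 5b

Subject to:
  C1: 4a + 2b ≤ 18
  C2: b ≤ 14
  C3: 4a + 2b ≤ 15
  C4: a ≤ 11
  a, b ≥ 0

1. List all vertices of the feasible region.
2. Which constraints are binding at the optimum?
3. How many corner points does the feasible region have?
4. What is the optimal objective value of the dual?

1. (0, 0), (3.75, 0), (0, 7.5)
2. C3, a ≥ 0
3. 3
4. 37.5 (by strong duality, equal to the primal optimum)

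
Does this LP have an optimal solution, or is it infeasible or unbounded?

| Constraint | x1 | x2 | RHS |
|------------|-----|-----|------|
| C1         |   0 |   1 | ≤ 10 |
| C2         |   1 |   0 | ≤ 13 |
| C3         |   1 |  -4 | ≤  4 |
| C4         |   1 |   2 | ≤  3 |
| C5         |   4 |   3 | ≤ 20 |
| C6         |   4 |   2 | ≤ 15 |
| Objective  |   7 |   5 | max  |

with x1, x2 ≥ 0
The point (3, 0) satisfies every constraint, so the LP is feasible; the constraints give x1 ≤ 13 and x2 ≤ 10, which with x1, x2 ≥ 0 keep the feasible region inside a bounded box. A feasible, bounded LP attains a finite optimum at a vertex.

Evaluating z = 7x1 + 5x2 at each vertex:
  (0, 0): z = 0
  (3, 0): z = 21
  (0, 1.5): z = 7.5

The LP has an optimal solution: (3, 0) with z = 21.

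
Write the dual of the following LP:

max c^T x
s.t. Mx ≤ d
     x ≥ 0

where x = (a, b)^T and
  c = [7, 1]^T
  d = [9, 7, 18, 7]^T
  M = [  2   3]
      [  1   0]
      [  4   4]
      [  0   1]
Minimize: z = 9y1 + 7y2 + 18y3 + 7y4

Subject to:
  C1: -2y1 - y2 - 4y3 ≤ -7
  C2: -3y1 - 4y3 - y4 ≤ -1
  y1, y2, y3, y4 ≥ 0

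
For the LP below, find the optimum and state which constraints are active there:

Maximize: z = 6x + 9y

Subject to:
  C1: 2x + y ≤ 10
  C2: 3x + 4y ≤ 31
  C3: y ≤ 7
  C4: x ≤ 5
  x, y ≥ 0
Optimal: x = 1, y = 7
Binding: C2, C3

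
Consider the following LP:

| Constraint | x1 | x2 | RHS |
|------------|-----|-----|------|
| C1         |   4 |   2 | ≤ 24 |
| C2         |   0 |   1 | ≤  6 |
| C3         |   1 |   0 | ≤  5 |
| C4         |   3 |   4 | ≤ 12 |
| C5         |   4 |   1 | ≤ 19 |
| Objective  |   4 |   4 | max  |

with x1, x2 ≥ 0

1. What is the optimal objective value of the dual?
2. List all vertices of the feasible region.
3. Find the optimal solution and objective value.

1. 16 (by strong duality, equal to the primal optimum)
2. (0, 0), (4, 0), (0, 3)
3. x1 = 4, x2 = 0, z = 16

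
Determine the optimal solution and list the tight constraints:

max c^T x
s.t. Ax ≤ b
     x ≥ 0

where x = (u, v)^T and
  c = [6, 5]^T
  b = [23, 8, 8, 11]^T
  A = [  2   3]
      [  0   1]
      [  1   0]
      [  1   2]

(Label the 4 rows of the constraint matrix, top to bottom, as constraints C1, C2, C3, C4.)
Optimal: u = 8, v = 1.5
Binding: C3, C4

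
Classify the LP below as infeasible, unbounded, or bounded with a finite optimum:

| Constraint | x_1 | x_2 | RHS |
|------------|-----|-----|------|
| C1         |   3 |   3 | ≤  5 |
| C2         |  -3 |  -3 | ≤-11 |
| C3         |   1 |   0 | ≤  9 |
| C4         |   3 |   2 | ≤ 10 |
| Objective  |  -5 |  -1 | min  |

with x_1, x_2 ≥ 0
C1 requires 3x_1 + 3x_2 ≤ 5, while C2 (-3x_1 - 3x_2 ≤ -11) is equivalent to 3x_1 + 3x_2 ≥ 11. Together they would need 11 ≤ 3x_1 + 3x_2 ≤ 5, which is impossible since 11 > 5. No point satisfies all constraints.

Infeasible — the constraint set is empty.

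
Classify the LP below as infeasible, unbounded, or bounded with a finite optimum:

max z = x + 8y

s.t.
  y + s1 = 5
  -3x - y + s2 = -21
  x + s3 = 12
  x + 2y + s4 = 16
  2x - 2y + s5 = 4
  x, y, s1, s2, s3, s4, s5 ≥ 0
The point (6, 5) satisfies every constraint, so the LP is feasible; the constraints give x ≤ 12 and y ≤ 5, which with x, y ≥ 0 keep the feasible region inside a bounded box. A feasible, bounded LP attains a finite optimum at a vertex.

Evaluating z = x + 8y at each vertex:
  (5.75, 3.75): z = 35.75
  (6.667, 4.667): z = 44
  (6, 5): z = 46
  (5.333, 5): z = 45.33

Bounded optimum: z* = 46 at (6, 5).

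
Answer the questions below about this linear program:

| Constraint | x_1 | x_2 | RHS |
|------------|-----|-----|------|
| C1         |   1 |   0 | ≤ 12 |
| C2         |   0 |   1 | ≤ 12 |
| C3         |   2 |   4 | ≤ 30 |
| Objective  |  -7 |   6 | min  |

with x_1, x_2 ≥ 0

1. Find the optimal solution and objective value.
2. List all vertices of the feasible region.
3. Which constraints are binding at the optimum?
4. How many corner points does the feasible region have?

1. x_1 = 12, x_2 = 0, z = -84
2. (0, 0), (12, 0), (12, 1.5), (0, 7.5)
3. C1, x_2 ≥ 0
4. 4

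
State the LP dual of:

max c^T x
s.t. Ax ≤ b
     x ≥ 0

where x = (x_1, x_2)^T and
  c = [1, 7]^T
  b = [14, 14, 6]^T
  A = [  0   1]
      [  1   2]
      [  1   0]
Minimize: z = 14y1 + 14y2 + 6y3

Subject to:
  C1: -y2 - y3 ≤ -1
  C2: -y1 - 2y2 ≤ -7
  y1, y2, y3 ≥ 0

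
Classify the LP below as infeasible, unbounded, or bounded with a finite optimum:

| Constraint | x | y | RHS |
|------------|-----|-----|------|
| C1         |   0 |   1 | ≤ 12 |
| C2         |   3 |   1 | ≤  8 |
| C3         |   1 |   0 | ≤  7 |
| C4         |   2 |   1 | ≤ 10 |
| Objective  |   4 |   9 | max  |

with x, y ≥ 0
The point (0, 8) satisfies every constraint, so the LP is feasible; the constraints give x ≤ 7 and y ≤ 12, which with x, y ≥ 0 keep the feasible region inside a bounded box. A feasible, bounded LP attains a finite optimum at a vertex.

Evaluating z = 4x + 9y at each vertex:
  (0, 0): z = 0
  (2.667, 0): z = 10.67
  (0, 8): z = 72

Bounded optimum: z* = 72 at (0, 8).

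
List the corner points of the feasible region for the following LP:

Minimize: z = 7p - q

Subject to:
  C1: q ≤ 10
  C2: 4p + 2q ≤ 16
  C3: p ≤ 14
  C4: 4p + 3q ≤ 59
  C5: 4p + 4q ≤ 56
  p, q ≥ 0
Each vertex is the intersection of two constraint boundaries that also satisfies all remaining constraints:
  p = 0 and q = 0 → (0, 0)
  4p + 2q = 16 and q = 0 → (4, 0)
  4p + 2q = 16 and p = 0 → (0, 8)

Vertices: (0, 0), (4, 0), (0, 8)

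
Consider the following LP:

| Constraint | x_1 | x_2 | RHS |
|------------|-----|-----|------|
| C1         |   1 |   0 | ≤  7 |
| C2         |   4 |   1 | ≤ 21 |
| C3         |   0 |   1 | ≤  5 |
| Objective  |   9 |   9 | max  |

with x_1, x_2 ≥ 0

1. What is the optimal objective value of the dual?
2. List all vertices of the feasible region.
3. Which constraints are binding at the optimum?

1. 81 (by strong duality, equal to the primal optimum)
2. (0, 0), (5.25, 0), (4, 5), (0, 5)
3. C2, C3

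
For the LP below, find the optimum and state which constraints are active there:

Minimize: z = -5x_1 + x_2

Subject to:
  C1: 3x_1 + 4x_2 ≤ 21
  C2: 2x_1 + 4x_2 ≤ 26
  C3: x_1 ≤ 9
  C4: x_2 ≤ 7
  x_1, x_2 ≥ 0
Optimal: x_1 = 7, x_2 = 0
Binding: C1, x_2 ≥ 0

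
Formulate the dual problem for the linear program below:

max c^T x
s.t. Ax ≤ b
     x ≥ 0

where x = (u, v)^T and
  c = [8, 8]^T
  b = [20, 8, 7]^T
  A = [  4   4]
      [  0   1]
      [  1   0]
Minimize: z = 20y1 + 8y2 + 7y3

Subject to:
  C1: -4y1 - y3 ≤ -8
  C2: -4y1 - y2 ≤ -8
  y1, y2, y3 ≥ 0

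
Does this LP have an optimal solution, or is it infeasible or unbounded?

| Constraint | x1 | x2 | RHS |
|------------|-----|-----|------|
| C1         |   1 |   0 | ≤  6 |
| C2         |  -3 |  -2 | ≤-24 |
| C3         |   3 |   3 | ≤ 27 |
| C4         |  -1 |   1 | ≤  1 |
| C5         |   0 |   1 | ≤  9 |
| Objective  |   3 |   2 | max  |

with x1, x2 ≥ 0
The point (6, 3) satisfies every constraint, so the LP is feasible; the constraints give x1 ≤ 6 and x2 ≤ 9, which with x1, x2 ≥ 0 keep the feasible region inside a bounded box. A feasible, bounded LP attains a finite optimum at a vertex.

Evaluating z = 3x1 + 2x2 at each vertex:
  (6, 3): z = 24

Feasible with finite optimum z* = 24 at (6, 3).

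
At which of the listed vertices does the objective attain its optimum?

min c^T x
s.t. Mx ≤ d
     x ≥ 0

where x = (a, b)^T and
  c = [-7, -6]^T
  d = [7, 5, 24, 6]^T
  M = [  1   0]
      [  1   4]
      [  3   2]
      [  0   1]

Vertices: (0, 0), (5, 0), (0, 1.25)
Evaluating z = -7a - 6b at each vertex:
  (0, 0): z = 0
  (5, 0): z = -35
  (0, 1.25): z = -7.5

The smallest value is z = -35, attained at (5, 0).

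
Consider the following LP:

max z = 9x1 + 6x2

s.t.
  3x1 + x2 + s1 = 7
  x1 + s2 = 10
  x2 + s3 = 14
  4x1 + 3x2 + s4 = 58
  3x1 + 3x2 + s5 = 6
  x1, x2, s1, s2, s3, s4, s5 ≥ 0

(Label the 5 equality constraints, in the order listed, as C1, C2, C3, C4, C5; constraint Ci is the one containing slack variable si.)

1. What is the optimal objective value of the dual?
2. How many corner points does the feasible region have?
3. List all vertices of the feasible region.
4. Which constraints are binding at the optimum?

1. 18 (by strong duality, equal to the primal optimum)
2. 3
3. (0, 0), (2, 0), (0, 2)
4. C5, x2 ≥ 0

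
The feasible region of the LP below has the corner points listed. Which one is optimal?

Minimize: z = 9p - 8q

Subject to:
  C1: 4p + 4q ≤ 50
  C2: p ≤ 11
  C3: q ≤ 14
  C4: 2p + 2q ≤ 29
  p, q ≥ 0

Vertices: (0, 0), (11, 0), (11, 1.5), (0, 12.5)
Evaluating z = 9p - 8q at each vertex:
  (0, 0): z = 0
  (11, 0): z = 99
  (11, 1.5): z = 87
  (0, 12.5): z = -100

The smallest value is z = -100, attained at (0, 12.5).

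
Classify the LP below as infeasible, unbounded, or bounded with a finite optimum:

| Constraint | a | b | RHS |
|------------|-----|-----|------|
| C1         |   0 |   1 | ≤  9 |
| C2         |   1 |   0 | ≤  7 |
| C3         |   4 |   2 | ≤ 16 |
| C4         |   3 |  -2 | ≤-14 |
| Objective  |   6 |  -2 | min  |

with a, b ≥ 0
The point (0, 8) satisfies every constraint, so the LP is feasible; the constraints give a ≤ 7 and b ≤ 9, which with a, b ≥ 0 keep the feasible region inside a bounded box. A feasible, bounded LP attains a finite optimum at a vertex.

Evaluating z = 6a - 2b at each vertex:
  (0, 7): z = -14
  (0.2857, 7.429): z = -13.14
  (0, 8): z = -16

Bounded optimum: z* = -16 at (0, 8).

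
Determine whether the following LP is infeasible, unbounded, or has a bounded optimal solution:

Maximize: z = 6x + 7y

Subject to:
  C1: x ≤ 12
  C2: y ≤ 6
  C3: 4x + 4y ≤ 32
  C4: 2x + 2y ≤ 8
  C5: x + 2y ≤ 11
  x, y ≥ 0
The point (0, 4) satisfies every constraint, so the LP is feasible; the constraints give x ≤ 12 and y ≤ 6, which with x, y ≥ 0 keep the feasible region inside a bounded box. A feasible, bounded LP attains a finite optimum at a vertex.

Feasible with finite optimum z* = 28 at (0, 4).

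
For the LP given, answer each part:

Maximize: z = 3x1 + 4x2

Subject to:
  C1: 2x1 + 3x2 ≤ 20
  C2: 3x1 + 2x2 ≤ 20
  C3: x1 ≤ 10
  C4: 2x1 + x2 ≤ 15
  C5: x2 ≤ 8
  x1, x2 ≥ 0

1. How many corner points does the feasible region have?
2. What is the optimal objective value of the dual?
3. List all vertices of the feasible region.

1. 4
2. 28 (by strong duality, equal to the primal optimum)
3. (0, 0), (6.667, 0), (4, 4), (0, 6.667)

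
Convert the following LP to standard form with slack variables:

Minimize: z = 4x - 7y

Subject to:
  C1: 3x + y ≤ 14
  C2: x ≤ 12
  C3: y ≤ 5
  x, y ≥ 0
min z = 4x - 7y

s.t.
  3x + y + s1 = 14
  x + s2 = 12
  y + s3 = 5
  x, y, s1, s2, s3 ≥ 0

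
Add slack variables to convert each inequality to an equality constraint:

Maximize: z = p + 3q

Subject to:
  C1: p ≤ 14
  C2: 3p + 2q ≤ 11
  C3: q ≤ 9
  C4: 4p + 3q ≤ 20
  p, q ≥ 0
max z = p + 3q

s.t.
  p + s1 = 14
  3p + 2q + s2 = 11
  q + s3 = 9
  4p + 3q + s4 = 20
  p, q, s1, s2, s3, s4 ≥ 0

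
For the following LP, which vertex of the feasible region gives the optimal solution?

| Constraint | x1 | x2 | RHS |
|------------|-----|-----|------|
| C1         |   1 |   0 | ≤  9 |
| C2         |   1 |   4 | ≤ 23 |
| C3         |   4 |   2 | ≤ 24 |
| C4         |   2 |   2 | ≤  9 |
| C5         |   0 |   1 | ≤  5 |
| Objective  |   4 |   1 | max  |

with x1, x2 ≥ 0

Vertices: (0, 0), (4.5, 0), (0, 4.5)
Evaluating z = 4x1 + x2 at each vertex:
  (0, 0): z = 0
  (4.5, 0): z = 18
  (0, 4.5): z = 4.5

The largest value is z = 18, attained at (4.5, 0).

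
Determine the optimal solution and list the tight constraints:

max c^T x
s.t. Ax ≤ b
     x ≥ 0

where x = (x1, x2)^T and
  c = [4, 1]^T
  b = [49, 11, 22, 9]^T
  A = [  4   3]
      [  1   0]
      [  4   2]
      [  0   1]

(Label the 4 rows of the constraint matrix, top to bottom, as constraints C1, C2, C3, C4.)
Optimal: x1 = 5.5, x2 = 0
Slack at optimum:
  C1: slack = 27
  C2: slack = 5.5
  C3: slack = 0 (binding)
  C4: slack = 9
  x1 ≥ 0: x1 = 5.5
  x2 ≥ 0: x2 = 0 (binding)
Binding constraints: C3, x2 ≥ 0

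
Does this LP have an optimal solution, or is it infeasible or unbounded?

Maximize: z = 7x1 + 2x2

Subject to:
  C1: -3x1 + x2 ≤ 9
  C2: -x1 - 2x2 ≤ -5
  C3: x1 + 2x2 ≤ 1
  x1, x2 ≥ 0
C3 requires x1 + 2x2 ≤ 1, while C2 (-x1 - 2x2 ≤ -5) is equivalent to x1 + 2x2 ≥ 5. Together they would need 5 ≤ x1 + 2x2 ≤ 1, which is impossible since 5 > 1. No point satisfies all constraints.

The feasible region is empty; the LP is infeasible.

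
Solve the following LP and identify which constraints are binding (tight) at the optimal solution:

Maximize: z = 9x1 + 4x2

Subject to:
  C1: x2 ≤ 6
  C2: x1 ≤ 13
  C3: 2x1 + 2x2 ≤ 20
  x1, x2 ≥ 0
Optimal: x1 = 10, x2 = 0
Binding: C3, x2 ≥ 0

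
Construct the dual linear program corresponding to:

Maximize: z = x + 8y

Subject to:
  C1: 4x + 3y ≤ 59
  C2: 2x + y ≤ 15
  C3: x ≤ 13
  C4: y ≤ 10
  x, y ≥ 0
Minimize: z = 59y1 + 15y2 + 13y3 + 10y4

Subject to:
  C1: -4y1 - 2y2 - y3 ≤ -1
  C2: -3y1 - y2 - y4 ≤ -8
  y1, y2, y3, y4 ≥ 0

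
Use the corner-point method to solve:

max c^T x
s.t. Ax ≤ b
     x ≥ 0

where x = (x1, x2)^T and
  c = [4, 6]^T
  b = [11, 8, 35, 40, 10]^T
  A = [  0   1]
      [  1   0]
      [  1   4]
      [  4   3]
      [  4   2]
Each vertex is the intersection of two constraint boundaries that also satisfies all remaining constraints:
  x1 = 0 and x2 = 0 → (0, 0)
  4x1 + 2x2 = 10 and x2 = 0 → (2.5, 0)
  4x1 + 2x2 = 10 and x1 = 0 → (0, 5)

Evaluating z = 4x1 + 6x2 at each vertex:
  (0, 0): z = 0
  (2.5, 0): z = 10
  (0, 5): z = 30

The maximum is at (0, 5) with z = 30.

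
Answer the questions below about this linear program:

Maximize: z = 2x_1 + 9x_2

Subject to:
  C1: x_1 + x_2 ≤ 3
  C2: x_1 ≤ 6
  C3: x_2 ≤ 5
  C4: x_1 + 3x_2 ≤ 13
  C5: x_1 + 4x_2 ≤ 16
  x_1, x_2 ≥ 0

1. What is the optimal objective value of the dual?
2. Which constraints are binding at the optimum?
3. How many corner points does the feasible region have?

1. 27 (by strong duality, equal to the primal optimum)
2. C1, x_1 ≥ 0
3. 3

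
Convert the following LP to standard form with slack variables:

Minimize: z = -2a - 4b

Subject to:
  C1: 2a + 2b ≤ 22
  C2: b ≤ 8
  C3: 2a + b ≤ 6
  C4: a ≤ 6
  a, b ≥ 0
min z = -2a - 4b

s.t.
  2a + 2b + s1 = 22
  b + s2 = 8
  2a + b + s3 = 6
  a + s4 = 6
  a, b, s1, s2, s3, s4 ≥ 0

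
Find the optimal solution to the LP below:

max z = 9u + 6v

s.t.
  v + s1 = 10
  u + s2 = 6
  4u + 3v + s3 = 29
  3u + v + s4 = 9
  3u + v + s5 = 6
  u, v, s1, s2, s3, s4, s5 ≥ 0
u = 0, v = 6, z = 36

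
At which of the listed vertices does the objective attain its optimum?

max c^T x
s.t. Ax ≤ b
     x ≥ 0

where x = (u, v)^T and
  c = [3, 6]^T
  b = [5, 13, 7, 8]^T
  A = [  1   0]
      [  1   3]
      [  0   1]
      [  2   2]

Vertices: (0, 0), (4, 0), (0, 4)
(0, 4) with z = 24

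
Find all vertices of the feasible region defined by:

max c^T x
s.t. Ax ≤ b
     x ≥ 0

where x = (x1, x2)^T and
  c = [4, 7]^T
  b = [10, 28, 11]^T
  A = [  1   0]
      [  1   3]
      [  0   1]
Each vertex is the intersection of two constraint boundaries that also satisfies all remaining constraints:
  x1 = 0 and x2 = 0 → (0, 0)
  x1 = 10 and x2 = 0 → (10, 0)
  x1 = 10 and x1 + 3x2 = 28 → (10, 6)
  x1 + 3x2 = 28 and x1 = 0 → (0, 9.333)

Vertices: (0, 0), (10, 0), (10, 6), (0, 9.333)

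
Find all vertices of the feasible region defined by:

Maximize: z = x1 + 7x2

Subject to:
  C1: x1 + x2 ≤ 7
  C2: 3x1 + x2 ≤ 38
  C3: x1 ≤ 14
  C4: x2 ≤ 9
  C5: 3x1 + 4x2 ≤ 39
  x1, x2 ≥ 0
Each vertex is the intersection of two constraint boundaries that also satisfies all remaining constraints:
  x1 = 0 and x2 = 0 → (0, 0)
  x1 + x2 = 7 and x2 = 0 → (7, 0)
  x1 + x2 = 7 and x1 = 0 → (0, 7)

Vertices: (0, 0), (7, 0), (0, 7)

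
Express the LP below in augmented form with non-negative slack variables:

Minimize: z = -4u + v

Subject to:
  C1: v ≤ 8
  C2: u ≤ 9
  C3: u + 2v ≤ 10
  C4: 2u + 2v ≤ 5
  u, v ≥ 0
min z = -4u + v

s.t.
  v + s1 = 8
  u + s2 = 9
  u + 2v + s3 = 10
  2u + 2v + s4 = 5
  u, v, s1, s2, s3, s4 ≥ 0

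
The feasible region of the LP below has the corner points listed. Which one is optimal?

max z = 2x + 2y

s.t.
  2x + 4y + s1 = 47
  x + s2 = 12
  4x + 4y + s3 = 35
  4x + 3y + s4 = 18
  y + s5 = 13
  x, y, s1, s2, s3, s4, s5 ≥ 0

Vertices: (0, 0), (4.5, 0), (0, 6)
Evaluating z = 2x + 2y at each vertex:
  (0, 0): z = 0
  (4.5, 0): z = 9
  (0, 6): z = 12

The largest value is z = 12, attained at (0, 6).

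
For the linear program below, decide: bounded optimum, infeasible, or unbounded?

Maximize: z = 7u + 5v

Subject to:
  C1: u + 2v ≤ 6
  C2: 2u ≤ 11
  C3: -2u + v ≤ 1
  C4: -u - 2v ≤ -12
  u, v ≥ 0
C1 requires u + 2v ≤ 6, while C4 (-u - 2v ≤ -12) is equivalent to u + 2v ≥ 12. Together they would need 12 ≤ u + 2v ≤ 6, which is impossible since 12 > 6. No point satisfies all constraints.

The feasible region is empty; the LP is infeasible.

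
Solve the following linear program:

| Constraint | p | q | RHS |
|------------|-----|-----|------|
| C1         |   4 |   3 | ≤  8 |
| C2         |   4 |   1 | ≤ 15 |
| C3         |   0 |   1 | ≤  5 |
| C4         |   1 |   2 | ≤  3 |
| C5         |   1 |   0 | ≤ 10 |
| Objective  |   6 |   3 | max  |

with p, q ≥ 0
p = 2, q = 0, z = 12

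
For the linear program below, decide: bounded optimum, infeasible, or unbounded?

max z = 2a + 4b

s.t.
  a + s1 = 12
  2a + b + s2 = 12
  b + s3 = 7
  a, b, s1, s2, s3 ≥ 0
The point (2.5, 7) satisfies every constraint, so the LP is feasible; the constraints give a ≤ 12 and b ≤ 7, which with a, b ≥ 0 keep the feasible region inside a bounded box. A feasible, bounded LP attains a finite optimum at a vertex.

The LP has an optimal solution: (2.5, 7) with z = 33.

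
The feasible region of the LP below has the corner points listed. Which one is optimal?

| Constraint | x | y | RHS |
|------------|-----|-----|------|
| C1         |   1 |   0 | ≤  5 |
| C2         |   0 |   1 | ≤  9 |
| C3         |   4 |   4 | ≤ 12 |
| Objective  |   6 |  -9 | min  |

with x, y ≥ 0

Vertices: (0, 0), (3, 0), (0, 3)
(0, 3) with z = -27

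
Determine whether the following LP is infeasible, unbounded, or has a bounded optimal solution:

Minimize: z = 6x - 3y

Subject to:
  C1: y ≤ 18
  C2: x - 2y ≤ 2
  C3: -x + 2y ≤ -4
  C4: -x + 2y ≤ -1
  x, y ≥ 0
C2 requires x - 2y ≤ 2, while C3 (-x + 2y ≤ -4) is equivalent to x - 2y ≥ 4. Together they would need 4 ≤ x - 2y ≤ 2, which is impossible since 4 > 2. No point satisfies all constraints.

Infeasible: no point satisfies all constraints simultaneously.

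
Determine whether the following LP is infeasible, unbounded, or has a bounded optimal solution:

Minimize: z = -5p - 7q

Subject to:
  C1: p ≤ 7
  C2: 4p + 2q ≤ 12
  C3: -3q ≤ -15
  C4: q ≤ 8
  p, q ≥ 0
The point (0, 6) satisfies every constraint, so the LP is feasible; the constraints give p ≤ 7 and q ≤ 8, which with p, q ≥ 0 keep the feasible region inside a bounded box. A feasible, bounded LP attains a finite optimum at a vertex.

Bounded optimum: z* = -42 at (0, 6).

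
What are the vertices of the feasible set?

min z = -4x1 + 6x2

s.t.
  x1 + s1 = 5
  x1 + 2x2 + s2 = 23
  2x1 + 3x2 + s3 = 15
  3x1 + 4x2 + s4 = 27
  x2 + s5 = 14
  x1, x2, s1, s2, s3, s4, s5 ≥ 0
Each vertex is the intersection of two constraint boundaries that also satisfies all remaining constraints:
  x1 = 0 and x2 = 0 → (0, 0)
  x1 = 5 and x2 = 0 → (5, 0)
  x1 = 5 and 2x1 + 3x2 = 15 → (5, 1.667)
  2x1 + 3x2 = 15 and x1 = 0 → (0, 5)

Vertices: (0, 0), (5, 0), (5, 1.667), (0, 5)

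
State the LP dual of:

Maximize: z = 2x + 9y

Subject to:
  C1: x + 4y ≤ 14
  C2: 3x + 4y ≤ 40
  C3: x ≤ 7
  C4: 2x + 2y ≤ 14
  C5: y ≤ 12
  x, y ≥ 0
Minimize: z = 14y1 + 40y2 + 7y3 + 14y4 + 12y5

Subject to:
  C1: -y1 - 3y2 - y3 - 2y4 ≤ -2
  C2: -4y1 - 4y2 - 2y4 - y5 ≤ -9
  y1, y2, y3, y4, y5 ≥ 0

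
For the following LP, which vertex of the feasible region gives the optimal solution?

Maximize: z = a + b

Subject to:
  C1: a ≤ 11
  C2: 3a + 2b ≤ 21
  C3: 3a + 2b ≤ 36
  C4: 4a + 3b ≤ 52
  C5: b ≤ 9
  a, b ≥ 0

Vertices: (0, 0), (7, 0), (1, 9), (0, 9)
Evaluating z = a + b at each vertex:
  (0, 0): z = 0
  (7, 0): z = 7
  (1, 9): z = 10
  (0, 9): z = 9

The largest value is z = 10, attained at (1, 9).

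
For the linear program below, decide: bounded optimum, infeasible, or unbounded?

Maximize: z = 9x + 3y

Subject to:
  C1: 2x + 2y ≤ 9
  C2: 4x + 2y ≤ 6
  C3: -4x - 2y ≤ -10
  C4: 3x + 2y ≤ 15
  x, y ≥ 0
C2 requires 4x + 2y ≤ 6, while C3 (-4x - 2y ≤ -10) is equivalent to 4x + 2y ≥ 10. Together they would need 10 ≤ 4x + 2y ≤ 6, which is impossible since 10 > 6. No point satisfies all constraints.

Infeasible: no point satisfies all constraints simultaneously.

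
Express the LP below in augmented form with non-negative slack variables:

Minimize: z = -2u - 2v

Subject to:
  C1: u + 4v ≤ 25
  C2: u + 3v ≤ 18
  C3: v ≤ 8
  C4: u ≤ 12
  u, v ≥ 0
min z = -2u - 2v

s.t.
  u + 4v + s1 = 25
  u + 3v + s2 = 18
  v + s3 = 8
  u + s4 = 12
  u, v, s1, s2, s3, s4 ≥ 0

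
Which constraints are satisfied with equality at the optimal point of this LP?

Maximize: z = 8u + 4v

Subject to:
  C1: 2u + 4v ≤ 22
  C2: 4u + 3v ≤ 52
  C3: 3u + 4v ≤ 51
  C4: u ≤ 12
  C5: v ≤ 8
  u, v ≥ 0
Optimal: u = 11, v = 0
Slack at optimum:
  C1: slack = 0 (binding)
  C2: slack = 8
  C3: slack = 18
  C4: slack = 1
  C5: slack = 8
  u ≥ 0: u = 11
  v ≥ 0: v = 0 (binding)
Binding constraints: C1, v ≥ 0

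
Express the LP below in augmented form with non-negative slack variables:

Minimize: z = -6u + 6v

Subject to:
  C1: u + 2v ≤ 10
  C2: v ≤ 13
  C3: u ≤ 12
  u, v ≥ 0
min z = -6u + 6v

s.t.
  u + 2v + s1 = 10
  v + s2 = 13
  u + s3 = 12
  u, v, s1, s2, s3 ≥ 0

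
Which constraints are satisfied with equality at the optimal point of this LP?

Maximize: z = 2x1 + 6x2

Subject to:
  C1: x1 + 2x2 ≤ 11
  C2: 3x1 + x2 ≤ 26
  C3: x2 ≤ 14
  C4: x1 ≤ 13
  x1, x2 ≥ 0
Optimal: x1 = 0, x2 = 5.5
Slack at optimum:
  C1: slack = 0 (binding)
  C2: slack = 20.5
  C3: slack = 8.5
  C4: slack = 13
  x1 ≥ 0: x1 = 0 (binding)
  x2 ≥ 0: x2 = 5.5
Binding constraints: C1, x1 ≥ 0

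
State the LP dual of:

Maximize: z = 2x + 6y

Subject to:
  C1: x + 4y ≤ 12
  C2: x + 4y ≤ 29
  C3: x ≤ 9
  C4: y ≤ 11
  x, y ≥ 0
Minimize: z = 12y1 + 29y2 + 9y3 + 11y4

Subject to:
  C1: -y1 - y2 - y3 ≤ -2
  C2: -4y1 - 4y2 - y4 ≤ -6
  y1, y2, y3, y4 ≥ 0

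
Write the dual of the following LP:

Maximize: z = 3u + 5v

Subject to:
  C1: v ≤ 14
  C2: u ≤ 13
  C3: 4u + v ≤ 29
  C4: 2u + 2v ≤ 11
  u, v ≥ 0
Minimize: z = 14y1 + 13y2 + 29y3 + 11y4

Subject to:
  C1: -y2 - 4y3 - 2y4 ≤ -3
  C2: -y1 - y3 - 2y4 ≤ -5
  y1, y2, y3, y4 ≥ 0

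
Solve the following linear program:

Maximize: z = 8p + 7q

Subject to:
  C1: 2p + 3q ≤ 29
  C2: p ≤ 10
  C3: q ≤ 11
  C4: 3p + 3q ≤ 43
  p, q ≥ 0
Each vertex is the intersection of two constraint boundaries that also satisfies all remaining constraints:
  p = 0 and q = 0 → (0, 0)
  p = 10 and q = 0 → (10, 0)
  2p + 3q = 29 and p = 10 → (10, 3)
  2p + 3q = 29 and p = 0 → (0, 9.667)

Evaluating z = 8p + 7q at each vertex:
  (0, 0): z = 0
  (10, 0): z = 80
  (10, 3): z = 101
  (0, 9.667): z = 67.67

The maximum is at (10, 3) with z = 101.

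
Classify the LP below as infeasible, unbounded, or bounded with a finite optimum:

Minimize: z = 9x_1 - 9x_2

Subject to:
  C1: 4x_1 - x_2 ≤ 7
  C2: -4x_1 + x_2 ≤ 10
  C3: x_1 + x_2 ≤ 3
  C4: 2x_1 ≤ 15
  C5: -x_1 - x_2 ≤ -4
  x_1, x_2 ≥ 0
C3 requires x_1 + x_2 ≤ 3, while C5 (-x_1 - x_2 ≤ -4) is equivalent to x_1 + x_2 ≥ 4. Together they would need 4 ≤ x_1 + x_2 ≤ 3, which is impossible since 4 > 3. No point satisfies all constraints.

Infeasible — the constraint set is empty.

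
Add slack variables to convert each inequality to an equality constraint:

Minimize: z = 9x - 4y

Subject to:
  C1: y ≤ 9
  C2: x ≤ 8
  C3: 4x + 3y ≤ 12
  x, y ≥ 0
min z = 9x - 4y

s.t.
  y + s1 = 9
  x + s2 = 8
  4x + 3y + s3 = 12
  x, y, s1, s2, s3 ≥ 0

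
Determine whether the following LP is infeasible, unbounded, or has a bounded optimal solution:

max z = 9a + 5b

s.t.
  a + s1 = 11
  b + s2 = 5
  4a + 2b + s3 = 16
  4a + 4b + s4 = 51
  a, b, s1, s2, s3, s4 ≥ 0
The point (1.5, 5) satisfies every constraint, so the LP is feasible; the constraints give a ≤ 11 and b ≤ 5, which with a, b ≥ 0 keep the feasible region inside a bounded box. A feasible, bounded LP attains a finite optimum at a vertex.

Evaluating z = 9a + 5b at each vertex:
  (0, 0): z = 0
  (4, 0): z = 36
  (1.5, 5): z = 38.5
  (0, 5): z = 25

The LP has an optimal solution: (1.5, 5) with z = 38.5.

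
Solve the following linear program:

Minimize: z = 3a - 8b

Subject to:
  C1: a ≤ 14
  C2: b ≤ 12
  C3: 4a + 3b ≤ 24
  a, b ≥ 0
Each vertex is the intersection of two constraint boundaries that also satisfies all remaining constraints:
  a = 0 and b = 0 → (0, 0)
  4a + 3b = 24 and b = 0 → (6, 0)
  4a + 3b = 24 and a = 0 → (0, 8)

Evaluating z = 3a - 8b at each vertex:
  (0, 0): z = 0
  (6, 0): z = 18
  (0, 8): z = -64

The minimum is at (0, 8) with z = -64.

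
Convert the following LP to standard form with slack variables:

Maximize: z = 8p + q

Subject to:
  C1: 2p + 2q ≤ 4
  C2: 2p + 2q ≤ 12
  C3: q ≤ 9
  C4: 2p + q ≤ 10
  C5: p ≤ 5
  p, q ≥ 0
max z = 8p + q

s.t.
  2p + 2q + s1 = 4
  2p + 2q + s2 = 12
  q + s3 = 9
  2p + q + s4 = 10
  p + s5 = 5
  p, q, s1, s2, s3, s4, s5 ≥ 0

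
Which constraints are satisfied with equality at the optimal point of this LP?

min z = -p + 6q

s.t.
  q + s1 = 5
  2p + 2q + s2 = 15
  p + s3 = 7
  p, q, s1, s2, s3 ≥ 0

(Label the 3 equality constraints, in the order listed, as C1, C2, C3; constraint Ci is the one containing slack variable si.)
Optimal: p = 7, q = 0
Binding: C3, q ≥ 0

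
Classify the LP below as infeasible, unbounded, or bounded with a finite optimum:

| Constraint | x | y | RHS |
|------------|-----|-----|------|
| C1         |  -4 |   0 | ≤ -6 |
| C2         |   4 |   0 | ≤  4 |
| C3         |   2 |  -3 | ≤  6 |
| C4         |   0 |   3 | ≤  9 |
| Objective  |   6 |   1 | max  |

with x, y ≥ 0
C2 requires 4x ≤ 4, while C1 (-4x ≤ -6) is equivalent to 4x ≥ 6. Together they would need 6 ≤ 4x ≤ 4, which is impossible since 6 > 4. No point satisfies all constraints.

The feasible region is empty; the LP is infeasible.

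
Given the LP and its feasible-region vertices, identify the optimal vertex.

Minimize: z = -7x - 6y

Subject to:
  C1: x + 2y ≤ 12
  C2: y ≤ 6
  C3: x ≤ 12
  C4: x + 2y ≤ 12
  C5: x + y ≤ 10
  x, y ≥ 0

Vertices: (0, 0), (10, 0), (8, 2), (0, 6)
(10, 0) with z = -70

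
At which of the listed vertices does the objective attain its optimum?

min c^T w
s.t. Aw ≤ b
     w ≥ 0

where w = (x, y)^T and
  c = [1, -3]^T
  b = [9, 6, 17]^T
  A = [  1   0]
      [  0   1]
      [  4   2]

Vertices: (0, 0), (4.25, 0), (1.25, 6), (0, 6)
Evaluating z = x - 3y at each vertex:
  (0, 0): z = 0
  (4.25, 0): z = 4.25
  (1.25, 6): z = -16.75
  (0, 6): z = -18

The smallest value is z = -18, attained at (0, 6).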